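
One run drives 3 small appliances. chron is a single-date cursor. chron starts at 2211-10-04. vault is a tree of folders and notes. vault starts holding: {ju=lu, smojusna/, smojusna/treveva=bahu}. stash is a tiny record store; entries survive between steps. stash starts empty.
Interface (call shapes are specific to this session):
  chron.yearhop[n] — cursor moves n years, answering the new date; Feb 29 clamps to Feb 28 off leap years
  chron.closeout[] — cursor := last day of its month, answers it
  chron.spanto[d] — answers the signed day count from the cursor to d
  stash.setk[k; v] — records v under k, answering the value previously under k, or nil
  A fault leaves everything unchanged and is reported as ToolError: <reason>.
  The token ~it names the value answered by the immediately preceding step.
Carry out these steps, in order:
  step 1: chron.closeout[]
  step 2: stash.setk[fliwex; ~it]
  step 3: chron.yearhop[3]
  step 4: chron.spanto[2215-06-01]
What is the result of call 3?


-> chron.closeout()
<- 2211-10-31
-> stash.setk(k=fliwex, v=~it)
<- nil
-> chron.yearhop(n=3)
<- 2214-10-31
-> chron.spanto(d=2215-06-01)
<- 213

Answer: 2214-10-31


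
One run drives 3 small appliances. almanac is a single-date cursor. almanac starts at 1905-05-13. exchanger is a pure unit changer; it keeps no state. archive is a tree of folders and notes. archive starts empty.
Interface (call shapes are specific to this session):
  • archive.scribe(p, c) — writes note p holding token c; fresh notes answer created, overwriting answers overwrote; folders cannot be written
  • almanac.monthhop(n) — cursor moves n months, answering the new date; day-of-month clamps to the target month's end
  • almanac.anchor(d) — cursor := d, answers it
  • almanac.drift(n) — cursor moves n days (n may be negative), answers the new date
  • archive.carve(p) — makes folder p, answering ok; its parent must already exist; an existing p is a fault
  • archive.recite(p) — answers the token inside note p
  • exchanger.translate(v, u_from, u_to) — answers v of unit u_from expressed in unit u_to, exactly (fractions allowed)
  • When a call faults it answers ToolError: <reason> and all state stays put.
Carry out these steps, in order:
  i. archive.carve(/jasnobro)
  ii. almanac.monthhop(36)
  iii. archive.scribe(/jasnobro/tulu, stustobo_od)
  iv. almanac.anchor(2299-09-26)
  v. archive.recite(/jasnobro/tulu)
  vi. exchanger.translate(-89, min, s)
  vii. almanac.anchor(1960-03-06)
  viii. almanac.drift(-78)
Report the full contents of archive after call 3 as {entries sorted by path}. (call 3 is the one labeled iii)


% archive.carve p='/jasnobro'
:: ok
% almanac.monthhop n='36'
:: 1908-05-13
% archive.scribe p='/jasnobro/tulu' c='stustobo_od'
:: created
% almanac.anchor d='2299-09-26'
:: 2299-09-26
% archive.recite p='/jasnobro/tulu'
:: stustobo_od
% exchanger.translate v='-89' u_from='min' u_to='s'
:: -5340
% almanac.anchor d='1960-03-06'
:: 1960-03-06
% almanac.drift n='-78'
:: 1959-12-19

Answer: {jasnobro/, jasnobro/tulu=stustobo_od}


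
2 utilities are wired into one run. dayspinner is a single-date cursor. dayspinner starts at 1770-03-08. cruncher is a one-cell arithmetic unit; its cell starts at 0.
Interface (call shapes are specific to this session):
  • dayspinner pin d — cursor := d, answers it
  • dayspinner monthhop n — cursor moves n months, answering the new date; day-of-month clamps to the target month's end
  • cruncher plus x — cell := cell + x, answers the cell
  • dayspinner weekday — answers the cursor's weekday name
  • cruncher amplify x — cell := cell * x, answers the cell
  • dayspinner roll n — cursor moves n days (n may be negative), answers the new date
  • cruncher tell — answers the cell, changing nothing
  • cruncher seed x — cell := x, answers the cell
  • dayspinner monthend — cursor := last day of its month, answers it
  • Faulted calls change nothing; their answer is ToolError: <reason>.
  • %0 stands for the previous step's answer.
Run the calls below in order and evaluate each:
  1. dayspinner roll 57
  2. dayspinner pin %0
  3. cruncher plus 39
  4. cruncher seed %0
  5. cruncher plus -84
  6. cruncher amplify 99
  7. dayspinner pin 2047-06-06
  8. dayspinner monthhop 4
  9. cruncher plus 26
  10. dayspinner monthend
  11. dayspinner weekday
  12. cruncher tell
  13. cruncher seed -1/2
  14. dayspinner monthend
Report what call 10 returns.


Answer: 2047-10-31

Derivation:
-> dayspinner roll(n→57)
<- 1770-05-04
-> dayspinner pin(d→%0)
<- 1770-05-04
-> cruncher plus(x→39)
<- 39
-> cruncher seed(x→%0)
<- 39
-> cruncher plus(x→-84)
<- -45
-> cruncher amplify(x→99)
<- -4455
-> dayspinner pin(d→2047-06-06)
<- 2047-06-06
-> dayspinner monthhop(n→4)
<- 2047-10-06
-> cruncher plus(x→26)
<- -4429
-> dayspinner monthend()
<- 2047-10-31
-> dayspinner weekday()
<- Thursday
-> cruncher tell()
<- -4429
-> cruncher seed(x→-1/2)
<- -1/2
-> dayspinner monthend()
<- 2047-10-31


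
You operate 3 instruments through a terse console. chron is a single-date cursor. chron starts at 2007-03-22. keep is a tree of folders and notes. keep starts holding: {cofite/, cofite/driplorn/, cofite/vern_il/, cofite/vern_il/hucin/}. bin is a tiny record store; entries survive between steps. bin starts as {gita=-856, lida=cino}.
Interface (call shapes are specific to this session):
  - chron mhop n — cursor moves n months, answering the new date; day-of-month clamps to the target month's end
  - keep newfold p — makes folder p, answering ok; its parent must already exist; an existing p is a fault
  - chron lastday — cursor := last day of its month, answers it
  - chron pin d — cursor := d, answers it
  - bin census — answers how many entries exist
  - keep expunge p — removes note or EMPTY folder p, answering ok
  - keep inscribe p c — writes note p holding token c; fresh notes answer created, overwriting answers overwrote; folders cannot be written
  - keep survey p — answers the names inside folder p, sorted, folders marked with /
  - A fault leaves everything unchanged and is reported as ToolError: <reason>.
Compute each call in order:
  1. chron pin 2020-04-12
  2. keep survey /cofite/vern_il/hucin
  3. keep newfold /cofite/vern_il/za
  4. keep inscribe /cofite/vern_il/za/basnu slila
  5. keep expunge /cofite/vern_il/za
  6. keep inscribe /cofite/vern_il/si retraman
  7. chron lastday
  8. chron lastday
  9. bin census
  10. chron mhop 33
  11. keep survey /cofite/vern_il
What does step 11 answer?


Answer: [hucin/, si, za/]

Derivation:
CALL chron pin[d: 2020-04-12]
RET  2020-04-12
CALL keep survey[p: /cofite/vern_il/hucin]
RET  []
CALL keep newfold[p: /cofite/vern_il/za]
RET  ok
CALL keep inscribe[p: /cofite/vern_il/za/basnu; c: slila]
RET  created
CALL keep expunge[p: /cofite/vern_il/za]
RET  ToolError: not empty
CALL keep inscribe[p: /cofite/vern_il/si; c: retraman]
RET  created
CALL chron lastday[]
RET  2020-04-30
CALL chron lastday[]
RET  2020-04-30
CALL bin census[]
RET  2
CALL chron mhop[n: 33]
RET  2023-01-30
CALL keep survey[p: /cofite/vern_il]
RET  [hucin/, si, za/]


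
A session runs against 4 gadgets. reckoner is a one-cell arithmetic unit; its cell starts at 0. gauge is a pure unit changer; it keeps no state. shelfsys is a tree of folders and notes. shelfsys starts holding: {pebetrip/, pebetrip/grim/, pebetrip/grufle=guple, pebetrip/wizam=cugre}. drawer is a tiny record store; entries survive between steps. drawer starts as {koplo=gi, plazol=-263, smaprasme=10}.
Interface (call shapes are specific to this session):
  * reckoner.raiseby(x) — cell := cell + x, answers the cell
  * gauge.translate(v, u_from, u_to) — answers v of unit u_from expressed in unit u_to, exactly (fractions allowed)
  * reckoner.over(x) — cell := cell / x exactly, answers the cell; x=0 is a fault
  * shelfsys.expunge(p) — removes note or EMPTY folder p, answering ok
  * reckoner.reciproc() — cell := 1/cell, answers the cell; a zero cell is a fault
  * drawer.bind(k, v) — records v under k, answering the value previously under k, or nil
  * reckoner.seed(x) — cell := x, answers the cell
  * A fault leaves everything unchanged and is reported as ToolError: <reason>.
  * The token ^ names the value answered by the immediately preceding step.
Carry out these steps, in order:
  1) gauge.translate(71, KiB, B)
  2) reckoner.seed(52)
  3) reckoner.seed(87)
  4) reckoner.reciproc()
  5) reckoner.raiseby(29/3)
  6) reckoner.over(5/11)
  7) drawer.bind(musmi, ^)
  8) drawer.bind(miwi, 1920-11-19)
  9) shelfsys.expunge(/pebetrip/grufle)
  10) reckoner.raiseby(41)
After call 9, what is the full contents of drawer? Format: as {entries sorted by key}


Answer: {koplo=gi, miwi=1920-11-19, musmi=9262/435, plazol=-263, smaprasme=10}

Derivation:
[in] translate v: 71 u_from: KiB u_to: B
= 72704
[in] seed x: 52
= 52
[in] seed x: 87
= 87
[in] reciproc
= 1/87
[in] raiseby x: 29/3
= 842/87
[in] over x: 5/11
= 9262/435
[in] bind k: musmi v: ^
= nil
[in] bind k: miwi v: 1920-11-19
= nil
[in] expunge p: /pebetrip/grufle
= ok
[in] raiseby x: 41
= 27097/435


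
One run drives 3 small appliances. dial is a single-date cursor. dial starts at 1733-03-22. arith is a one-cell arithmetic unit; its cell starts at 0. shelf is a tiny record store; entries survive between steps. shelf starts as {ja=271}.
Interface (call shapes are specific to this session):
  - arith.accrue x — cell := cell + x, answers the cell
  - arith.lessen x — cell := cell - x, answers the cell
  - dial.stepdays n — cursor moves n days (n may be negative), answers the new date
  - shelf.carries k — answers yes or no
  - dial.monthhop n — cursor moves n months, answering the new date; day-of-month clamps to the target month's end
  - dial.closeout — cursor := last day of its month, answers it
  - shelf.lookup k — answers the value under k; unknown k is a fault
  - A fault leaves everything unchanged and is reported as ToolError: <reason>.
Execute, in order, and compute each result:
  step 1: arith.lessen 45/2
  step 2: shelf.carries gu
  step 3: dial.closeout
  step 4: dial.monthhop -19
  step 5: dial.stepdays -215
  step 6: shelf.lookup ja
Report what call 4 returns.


Answer: 1731-08-31

Derivation:
$ arith.lessen x→45/2
[out] -45/2
$ shelf.carries k→gu
[out] no
$ dial.closeout
[out] 1733-03-31
$ dial.monthhop n→-19
[out] 1731-08-31
$ dial.stepdays n→-215
[out] 1731-01-28
$ shelf.lookup k→ja
[out] 271


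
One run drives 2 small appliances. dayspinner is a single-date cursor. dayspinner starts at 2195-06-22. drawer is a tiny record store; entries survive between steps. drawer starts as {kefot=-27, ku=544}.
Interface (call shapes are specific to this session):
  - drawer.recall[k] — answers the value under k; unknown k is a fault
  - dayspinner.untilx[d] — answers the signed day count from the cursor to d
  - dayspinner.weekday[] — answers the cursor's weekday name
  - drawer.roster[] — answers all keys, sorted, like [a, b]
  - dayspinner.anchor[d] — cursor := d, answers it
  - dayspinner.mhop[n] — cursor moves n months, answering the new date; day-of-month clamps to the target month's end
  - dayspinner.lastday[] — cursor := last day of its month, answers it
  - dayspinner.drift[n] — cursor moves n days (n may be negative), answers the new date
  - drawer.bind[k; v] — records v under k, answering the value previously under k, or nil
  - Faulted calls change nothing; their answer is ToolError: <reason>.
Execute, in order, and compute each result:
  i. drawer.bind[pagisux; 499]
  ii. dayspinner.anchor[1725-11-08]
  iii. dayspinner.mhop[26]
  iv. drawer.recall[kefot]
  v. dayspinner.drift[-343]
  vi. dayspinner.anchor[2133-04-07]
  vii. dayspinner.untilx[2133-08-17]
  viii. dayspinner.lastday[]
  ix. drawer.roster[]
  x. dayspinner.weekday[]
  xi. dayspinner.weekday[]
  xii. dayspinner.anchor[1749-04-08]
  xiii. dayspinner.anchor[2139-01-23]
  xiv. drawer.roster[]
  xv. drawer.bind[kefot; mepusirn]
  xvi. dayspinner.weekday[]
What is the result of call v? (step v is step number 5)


Next I call drawer.bind using k='pagisux', v='499', — result: nil.
I call dayspinner.anchor using d='1725-11-08', — result: 1725-11-08.
Invoking dayspinner.mhop using n='26', giving 1728-01-08.
I run drawer.recall using k='kefot': -27.
Calling dayspinner.drift using n='-343', yielding 1727-01-30.
I try dayspinner.anchor using d='2133-04-07', and observe 2133-04-07.
Calling dayspinner.untilx using d='2133-08-17', — result: 132.
I call dayspinner.lastday, → 2133-04-30.
I use drawer.roster, yielding [kefot, ku, pagisux].
Using dayspinner.weekday(): Thursday.
Calling dayspinner.weekday(): Thursday.
Invoking dayspinner.anchor using d='1749-04-08', giving 1749-04-08.
Then dayspinner.anchor using d='2139-01-23', giving 2139-01-23.
Using drawer.roster(), and see [kefot, ku, pagisux].
Invoking drawer.bind using k='kefot', v='mepusirn', giving -27.
Calling dayspinner.weekday, giving Friday.

Answer: 1727-01-30


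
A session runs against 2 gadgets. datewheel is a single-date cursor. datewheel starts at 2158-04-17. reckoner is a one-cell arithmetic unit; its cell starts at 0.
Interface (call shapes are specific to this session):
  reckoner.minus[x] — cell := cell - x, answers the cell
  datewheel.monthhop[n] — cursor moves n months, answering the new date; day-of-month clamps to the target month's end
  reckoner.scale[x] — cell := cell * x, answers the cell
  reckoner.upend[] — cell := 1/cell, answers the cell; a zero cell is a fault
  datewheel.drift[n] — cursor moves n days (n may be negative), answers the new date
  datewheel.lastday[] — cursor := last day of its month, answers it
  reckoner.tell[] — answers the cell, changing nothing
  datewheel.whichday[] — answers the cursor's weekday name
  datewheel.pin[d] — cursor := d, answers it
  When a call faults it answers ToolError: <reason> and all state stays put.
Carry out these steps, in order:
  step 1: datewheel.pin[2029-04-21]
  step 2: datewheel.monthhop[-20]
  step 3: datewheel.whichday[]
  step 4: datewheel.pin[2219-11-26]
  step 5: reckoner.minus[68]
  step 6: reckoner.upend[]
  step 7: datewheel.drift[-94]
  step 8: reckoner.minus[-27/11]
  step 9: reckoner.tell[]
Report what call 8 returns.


Step: pin[d='2029-04-21']
Result: 2029-04-21
Step: monthhop[n='-20']
Result: 2027-08-21
Step: whichday[]
Result: Saturday
Step: pin[d='2219-11-26']
Result: 2219-11-26
Step: minus[x='68']
Result: -68
Step: upend[]
Result: -1/68
Step: drift[n='-94']
Result: 2219-08-24
Step: minus[x='-27/11']
Result: 1825/748
Step: tell[]
Result: 1825/748

Answer: 1825/748


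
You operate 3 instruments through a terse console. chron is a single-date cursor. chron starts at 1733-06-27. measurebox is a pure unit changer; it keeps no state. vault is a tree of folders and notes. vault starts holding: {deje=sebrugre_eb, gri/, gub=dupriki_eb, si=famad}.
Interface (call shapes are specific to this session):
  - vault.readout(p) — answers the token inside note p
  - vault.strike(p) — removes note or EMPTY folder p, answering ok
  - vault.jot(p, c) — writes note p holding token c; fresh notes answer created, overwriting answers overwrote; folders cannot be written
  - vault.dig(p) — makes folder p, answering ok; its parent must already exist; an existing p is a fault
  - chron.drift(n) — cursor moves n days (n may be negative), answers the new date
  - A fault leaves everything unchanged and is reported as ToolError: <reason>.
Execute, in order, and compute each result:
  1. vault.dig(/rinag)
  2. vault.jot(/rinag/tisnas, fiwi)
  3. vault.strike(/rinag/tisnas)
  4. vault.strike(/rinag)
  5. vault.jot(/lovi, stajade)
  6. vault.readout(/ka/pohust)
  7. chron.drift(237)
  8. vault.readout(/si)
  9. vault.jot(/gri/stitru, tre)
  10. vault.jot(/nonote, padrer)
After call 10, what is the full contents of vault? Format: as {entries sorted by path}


Answer: {deje=sebrugre_eb, gri/, gri/stitru=tre, gub=dupriki_eb, lovi=stajade, nonote=padrer, si=famad}

Derivation:
→ vault.dig(p→/rinag)
← ok
→ vault.jot(p→/rinag/tisnas, c→fiwi)
← created
→ vault.strike(p→/rinag/tisnas)
← ok
→ vault.strike(p→/rinag)
← ok
→ vault.jot(p→/lovi, c→stajade)
← created
→ vault.readout(p→/ka/pohust)
← ToolError: not found
→ chron.drift(n→237)
← 1734-02-19
→ vault.readout(p→/si)
← famad
→ vault.jot(p→/gri/stitru, c→tre)
← created
→ vault.jot(p→/nonote, c→padrer)
← created


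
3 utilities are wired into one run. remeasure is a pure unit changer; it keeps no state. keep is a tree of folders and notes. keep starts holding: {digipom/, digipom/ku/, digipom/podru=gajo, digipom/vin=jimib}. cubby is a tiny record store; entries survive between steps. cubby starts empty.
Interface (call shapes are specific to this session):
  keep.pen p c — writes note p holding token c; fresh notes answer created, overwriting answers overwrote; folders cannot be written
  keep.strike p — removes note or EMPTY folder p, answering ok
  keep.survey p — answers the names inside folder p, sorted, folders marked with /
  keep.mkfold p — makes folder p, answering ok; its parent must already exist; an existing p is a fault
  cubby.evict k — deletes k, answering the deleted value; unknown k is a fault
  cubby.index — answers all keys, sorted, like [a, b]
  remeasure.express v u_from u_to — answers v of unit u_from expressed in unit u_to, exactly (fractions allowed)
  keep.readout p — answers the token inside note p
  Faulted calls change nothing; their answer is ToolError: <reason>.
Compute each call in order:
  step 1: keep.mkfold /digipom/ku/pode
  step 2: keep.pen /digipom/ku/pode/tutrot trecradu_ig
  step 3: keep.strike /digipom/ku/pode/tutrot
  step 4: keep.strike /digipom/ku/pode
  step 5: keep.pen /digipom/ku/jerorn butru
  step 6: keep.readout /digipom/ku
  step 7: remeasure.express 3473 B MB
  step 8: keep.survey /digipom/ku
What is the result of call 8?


Next I call keep.mkfold with p=/digipom/ku/pode, — result: ok.
I try keep.pen with p=/digipom/ku/pode/tutrot, c=trecradu_ig, and see created.
I use keep.strike with p=/digipom/ku/pode/tutrot, giving ok.
I try keep.strike with p=/digipom/ku/pode, and see ok.
I call keep.pen with p=/digipom/ku/jerorn, c=butru, yielding created.
Now I run keep.readout with p=/digipom/ku: ToolError: is a directory.
Using remeasure.express with v=3473, u_from=B, u_to=MB, giving 3473/1000000.
I invoke keep.survey with p=/digipom/ku, which returns [jerorn].

Answer: [jerorn]


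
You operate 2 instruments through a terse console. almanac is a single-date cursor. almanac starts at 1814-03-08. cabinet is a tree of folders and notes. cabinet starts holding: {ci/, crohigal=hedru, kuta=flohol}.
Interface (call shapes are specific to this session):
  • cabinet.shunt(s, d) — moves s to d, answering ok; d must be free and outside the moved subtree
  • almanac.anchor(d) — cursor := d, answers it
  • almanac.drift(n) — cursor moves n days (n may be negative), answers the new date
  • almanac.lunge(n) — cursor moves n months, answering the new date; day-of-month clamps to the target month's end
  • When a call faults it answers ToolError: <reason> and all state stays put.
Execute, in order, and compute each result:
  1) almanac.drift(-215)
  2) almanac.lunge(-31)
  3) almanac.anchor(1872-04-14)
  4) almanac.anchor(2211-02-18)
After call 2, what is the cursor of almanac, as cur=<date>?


Answer: cur=1811-01-05

Derivation:
// almanac.drift(n=-215) => 1813-08-05
// almanac.lunge(n=-31) => 1811-01-05
// almanac.anchor(d=1872-04-14) => 1872-04-14
// almanac.anchor(d=2211-02-18) => 2211-02-18


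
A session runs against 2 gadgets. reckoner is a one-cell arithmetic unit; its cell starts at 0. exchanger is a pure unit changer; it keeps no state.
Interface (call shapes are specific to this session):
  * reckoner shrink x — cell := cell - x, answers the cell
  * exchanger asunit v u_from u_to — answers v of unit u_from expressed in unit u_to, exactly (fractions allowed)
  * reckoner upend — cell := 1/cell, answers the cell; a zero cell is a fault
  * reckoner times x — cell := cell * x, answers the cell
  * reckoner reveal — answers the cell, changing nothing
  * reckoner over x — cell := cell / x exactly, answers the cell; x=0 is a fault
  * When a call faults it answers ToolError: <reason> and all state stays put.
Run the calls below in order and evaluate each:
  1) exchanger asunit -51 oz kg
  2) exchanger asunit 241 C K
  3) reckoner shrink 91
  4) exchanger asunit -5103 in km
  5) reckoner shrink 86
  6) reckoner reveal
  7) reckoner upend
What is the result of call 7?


Answer: -1/177

Derivation:
Do: exchanger asunit[v: -51; u_from: oz; u_to: kg]
See: -2313321087/1600000000
Do: exchanger asunit[v: 241; u_from: C; u_to: K]
See: 10283/20
Do: reckoner shrink[x: 91]
See: -91
Do: exchanger asunit[v: -5103; u_from: in; u_to: km]
See: -648081/5000000
Do: reckoner shrink[x: 86]
See: -177
Do: reckoner reveal[]
See: -177
Do: reckoner upend[]
See: -1/177


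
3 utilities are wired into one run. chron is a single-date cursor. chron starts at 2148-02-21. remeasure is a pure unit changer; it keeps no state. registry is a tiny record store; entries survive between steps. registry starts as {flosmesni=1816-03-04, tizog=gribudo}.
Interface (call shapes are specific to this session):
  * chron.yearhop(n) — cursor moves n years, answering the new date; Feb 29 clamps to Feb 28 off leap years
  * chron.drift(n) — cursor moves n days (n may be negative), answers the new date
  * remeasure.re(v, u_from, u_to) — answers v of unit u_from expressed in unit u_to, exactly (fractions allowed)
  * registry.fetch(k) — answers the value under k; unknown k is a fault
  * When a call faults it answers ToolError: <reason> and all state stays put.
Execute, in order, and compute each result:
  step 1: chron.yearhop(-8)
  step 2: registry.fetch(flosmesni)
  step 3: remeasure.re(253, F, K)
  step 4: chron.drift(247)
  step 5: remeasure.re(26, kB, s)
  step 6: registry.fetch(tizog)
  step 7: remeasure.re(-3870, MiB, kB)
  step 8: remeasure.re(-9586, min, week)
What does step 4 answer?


Answer: 2140-10-25

Derivation:
% 1. chron.yearhop(-8) ~> 2140-02-21
% 2. registry.fetch(flosmesni) ~> 1816-03-04
% 3. remeasure.re(253, F, K) ~> 71267/180
% 4. chron.drift(247) ~> 2140-10-25
% 5. remeasure.re(26, kB, s) ~> ToolError: incompatible units
% 6. registry.fetch(tizog) ~> gribudo
% 7. remeasure.re(-3870, MiB, kB) ~> -101449728/25
% 8. remeasure.re(-9586, min, week) ~> -4793/5040


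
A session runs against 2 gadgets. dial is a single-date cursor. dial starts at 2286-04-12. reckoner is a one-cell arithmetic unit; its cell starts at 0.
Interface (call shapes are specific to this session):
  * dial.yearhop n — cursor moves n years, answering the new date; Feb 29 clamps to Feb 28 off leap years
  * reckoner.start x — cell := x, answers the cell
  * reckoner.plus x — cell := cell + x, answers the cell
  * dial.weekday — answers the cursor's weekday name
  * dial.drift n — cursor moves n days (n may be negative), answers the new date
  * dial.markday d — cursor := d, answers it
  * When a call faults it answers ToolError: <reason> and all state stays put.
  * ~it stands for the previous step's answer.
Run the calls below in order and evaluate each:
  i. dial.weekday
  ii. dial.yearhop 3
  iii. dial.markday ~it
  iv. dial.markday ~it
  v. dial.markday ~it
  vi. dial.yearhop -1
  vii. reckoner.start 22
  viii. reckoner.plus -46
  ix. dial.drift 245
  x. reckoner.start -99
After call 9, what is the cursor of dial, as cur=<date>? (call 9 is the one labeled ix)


Answer: cur=2288-12-13

Derivation:
Then dial.weekday, and observe Monday.
I use dial.yearhop using n='3', and get 2289-04-12.
Now I run dial.markday using d='~it': 2289-04-12.
I run dial.markday using d='~it', — result: 2289-04-12.
Invoking dial.markday using d='~it', — result: 2289-04-12.
Now I run dial.yearhop using n='-1', which returns 2288-04-12.
Next I call reckoner.start using x='22', which returns 22.
I call reckoner.plus using x='-46', which returns -24.
I run dial.drift using n='245': 2288-12-13.
Using reckoner.start using x='-99', — result: -99.


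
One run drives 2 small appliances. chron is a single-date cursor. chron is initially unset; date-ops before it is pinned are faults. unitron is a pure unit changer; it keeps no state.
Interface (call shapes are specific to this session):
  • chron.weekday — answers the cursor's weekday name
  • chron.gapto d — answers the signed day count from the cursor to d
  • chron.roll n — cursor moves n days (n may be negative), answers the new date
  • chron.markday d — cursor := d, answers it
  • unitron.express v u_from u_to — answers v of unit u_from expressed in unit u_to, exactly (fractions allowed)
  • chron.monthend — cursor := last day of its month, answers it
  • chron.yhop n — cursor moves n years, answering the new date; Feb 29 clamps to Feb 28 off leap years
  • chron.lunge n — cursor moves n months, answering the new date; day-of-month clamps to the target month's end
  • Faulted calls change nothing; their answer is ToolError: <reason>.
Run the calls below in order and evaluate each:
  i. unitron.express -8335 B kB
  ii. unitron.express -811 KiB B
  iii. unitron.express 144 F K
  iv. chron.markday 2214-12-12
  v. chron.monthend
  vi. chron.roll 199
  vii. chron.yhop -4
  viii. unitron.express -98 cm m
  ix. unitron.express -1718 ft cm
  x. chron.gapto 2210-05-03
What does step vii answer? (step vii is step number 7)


Answer: 2211-07-18

Derivation:
~$ unitron.express v: -8335 u_from: B u_to: kB
  -1667/200
~$ unitron.express v: -811 u_from: KiB u_to: B
  -830464
~$ unitron.express v: 144 u_from: F u_to: K
  60367/180
~$ chron.markday d: 2214-12-12
  2214-12-12
~$ chron.monthend
  2214-12-31
~$ chron.roll n: 199
  2215-07-18
~$ chron.yhop n: -4
  2211-07-18
~$ unitron.express v: -98 u_from: cm u_to: m
  -49/50
~$ unitron.express v: -1718 u_from: ft u_to: cm
  -1309116/25
~$ chron.gapto d: 2210-05-03
  -441


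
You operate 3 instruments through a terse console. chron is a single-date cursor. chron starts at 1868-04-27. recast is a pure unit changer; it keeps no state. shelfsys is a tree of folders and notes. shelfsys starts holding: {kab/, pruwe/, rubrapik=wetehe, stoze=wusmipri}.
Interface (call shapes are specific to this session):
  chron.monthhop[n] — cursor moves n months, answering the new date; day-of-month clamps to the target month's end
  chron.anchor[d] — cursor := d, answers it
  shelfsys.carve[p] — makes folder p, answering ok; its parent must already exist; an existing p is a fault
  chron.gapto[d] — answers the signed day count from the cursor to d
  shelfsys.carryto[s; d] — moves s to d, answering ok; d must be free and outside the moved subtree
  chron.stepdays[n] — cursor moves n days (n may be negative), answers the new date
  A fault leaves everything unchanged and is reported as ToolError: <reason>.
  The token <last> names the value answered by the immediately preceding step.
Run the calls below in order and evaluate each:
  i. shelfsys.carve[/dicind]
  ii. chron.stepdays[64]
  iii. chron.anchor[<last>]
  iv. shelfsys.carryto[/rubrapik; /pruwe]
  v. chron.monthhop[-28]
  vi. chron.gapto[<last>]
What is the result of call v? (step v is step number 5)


-> carve(p→/dicind)
<- ok
-> stepdays(n→64)
<- 1868-06-30
-> anchor(d→<last>)
<- 1868-06-30
-> carryto(s→/rubrapik, d→/pruwe)
<- ToolError: exists
-> monthhop(n→-28)
<- 1866-02-28
-> gapto(d→<last>)
<- 0

Answer: 1866-02-28


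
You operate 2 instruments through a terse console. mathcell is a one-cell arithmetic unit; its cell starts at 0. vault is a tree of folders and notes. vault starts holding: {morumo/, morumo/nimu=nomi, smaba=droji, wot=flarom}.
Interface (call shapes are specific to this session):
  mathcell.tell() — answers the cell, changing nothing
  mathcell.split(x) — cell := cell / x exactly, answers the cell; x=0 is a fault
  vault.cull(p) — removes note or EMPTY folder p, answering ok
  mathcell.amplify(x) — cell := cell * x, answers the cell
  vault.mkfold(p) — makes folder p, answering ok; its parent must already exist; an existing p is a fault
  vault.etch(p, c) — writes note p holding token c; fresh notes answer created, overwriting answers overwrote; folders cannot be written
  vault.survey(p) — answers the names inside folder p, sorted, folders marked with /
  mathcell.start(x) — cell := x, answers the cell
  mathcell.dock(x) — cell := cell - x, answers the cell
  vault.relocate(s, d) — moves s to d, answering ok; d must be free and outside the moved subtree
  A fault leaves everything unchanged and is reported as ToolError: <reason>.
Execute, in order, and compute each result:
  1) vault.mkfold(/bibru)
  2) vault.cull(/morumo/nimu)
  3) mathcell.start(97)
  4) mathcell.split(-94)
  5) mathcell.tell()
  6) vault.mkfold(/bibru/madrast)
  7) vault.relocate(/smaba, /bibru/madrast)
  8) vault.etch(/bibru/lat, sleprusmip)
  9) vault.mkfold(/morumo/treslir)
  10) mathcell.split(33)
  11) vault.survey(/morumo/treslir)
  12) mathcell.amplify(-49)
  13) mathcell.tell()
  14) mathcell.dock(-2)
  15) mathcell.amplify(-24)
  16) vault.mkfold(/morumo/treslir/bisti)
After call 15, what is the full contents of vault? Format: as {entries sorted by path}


Answer: {bibru/, bibru/lat=sleprusmip, bibru/madrast/, morumo/, morumo/treslir/, smaba=droji, wot=flarom}

Derivation:
Calling vault.mkfold on /bibru, → ok.
I call vault.cull on /morumo/nimu, and see ok.
I call mathcell.start on 97, and observe 97.
I use mathcell.split on -94, and see -97/94.
I use mathcell.tell(), and observe -97/94.
I call vault.mkfold on /bibru/madrast, and observe ok.
Calling vault.relocate on /smaba, /bibru/madrast, — result: ToolError: exists.
I use vault.etch on /bibru/lat, sleprusmip, and get created.
Invoking vault.mkfold on /morumo/treslir, and get ok.
I run mathcell.split on 33, yielding -97/3102.
I run vault.survey on /morumo/treslir, and see [].
Calling mathcell.amplify on -49, yielding 4753/3102.
Now I run mathcell.tell, → 4753/3102.
Now I run mathcell.dock on -2, giving 10957/3102.
Using mathcell.amplify on -24, — result: -43828/517.
Using vault.mkfold on /morumo/treslir/bisti, — result: ok.


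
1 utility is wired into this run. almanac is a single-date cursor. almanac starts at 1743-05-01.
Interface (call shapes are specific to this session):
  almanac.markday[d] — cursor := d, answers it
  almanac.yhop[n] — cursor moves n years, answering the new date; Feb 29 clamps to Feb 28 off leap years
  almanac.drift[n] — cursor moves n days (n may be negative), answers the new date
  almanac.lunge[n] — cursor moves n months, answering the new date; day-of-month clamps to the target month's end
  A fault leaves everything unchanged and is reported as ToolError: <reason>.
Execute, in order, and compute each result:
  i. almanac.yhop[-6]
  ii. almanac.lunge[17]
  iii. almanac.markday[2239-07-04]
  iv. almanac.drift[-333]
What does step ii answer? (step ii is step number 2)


I use almanac.yhop on -6, — result: 1737-05-01.
Invoking almanac.lunge on 17: 1738-10-01.
I use almanac.markday on 2239-07-04, and get 2239-07-04.
Calling almanac.drift on -333, and get 2238-08-05.

Answer: 1738-10-01


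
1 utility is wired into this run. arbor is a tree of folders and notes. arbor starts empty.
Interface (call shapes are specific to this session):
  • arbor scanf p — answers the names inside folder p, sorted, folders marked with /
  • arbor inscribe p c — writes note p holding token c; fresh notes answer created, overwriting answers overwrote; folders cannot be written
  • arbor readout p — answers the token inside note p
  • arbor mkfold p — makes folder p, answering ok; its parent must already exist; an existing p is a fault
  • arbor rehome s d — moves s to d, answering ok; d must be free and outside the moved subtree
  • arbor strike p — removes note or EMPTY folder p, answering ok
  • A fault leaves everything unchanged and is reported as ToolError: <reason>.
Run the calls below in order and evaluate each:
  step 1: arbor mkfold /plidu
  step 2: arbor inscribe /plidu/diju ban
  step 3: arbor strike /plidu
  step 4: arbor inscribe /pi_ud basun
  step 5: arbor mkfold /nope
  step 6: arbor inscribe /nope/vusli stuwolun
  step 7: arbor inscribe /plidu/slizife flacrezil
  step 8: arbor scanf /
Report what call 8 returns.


Answer: [nope/, pi_ud, plidu/]

Derivation:
> arbor mkfold /plidu
[out] ok
> arbor inscribe /plidu/diju ban
[out] created
> arbor strike /plidu
[out] ToolError: not empty
> arbor inscribe /pi_ud basun
[out] created
> arbor mkfold /nope
[out] ok
> arbor inscribe /nope/vusli stuwolun
[out] created
> arbor inscribe /plidu/slizife flacrezil
[out] created
> arbor scanf /
[out] [nope/, pi_ud, plidu/]


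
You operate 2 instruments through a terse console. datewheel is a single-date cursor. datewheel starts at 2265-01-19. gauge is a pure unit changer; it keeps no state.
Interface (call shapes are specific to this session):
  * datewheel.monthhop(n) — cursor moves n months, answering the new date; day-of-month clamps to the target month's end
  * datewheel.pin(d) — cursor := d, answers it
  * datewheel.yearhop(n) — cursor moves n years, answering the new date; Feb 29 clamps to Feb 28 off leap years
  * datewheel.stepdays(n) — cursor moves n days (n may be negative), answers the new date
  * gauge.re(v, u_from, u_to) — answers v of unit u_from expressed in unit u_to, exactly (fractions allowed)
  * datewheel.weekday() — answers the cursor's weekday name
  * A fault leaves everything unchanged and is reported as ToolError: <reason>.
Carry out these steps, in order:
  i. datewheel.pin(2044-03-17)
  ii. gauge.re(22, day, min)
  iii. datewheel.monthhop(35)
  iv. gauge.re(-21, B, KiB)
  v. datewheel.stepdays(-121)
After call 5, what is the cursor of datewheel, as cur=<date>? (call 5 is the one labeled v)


Answer: cur=2046-10-19

Derivation:
> datewheel.pin 2044-03-17
:: 2044-03-17
> gauge.re 22 day min
:: 31680
> datewheel.monthhop 35
:: 2047-02-17
> gauge.re -21 B KiB
:: -21/1024
> datewheel.stepdays -121
:: 2046-10-19


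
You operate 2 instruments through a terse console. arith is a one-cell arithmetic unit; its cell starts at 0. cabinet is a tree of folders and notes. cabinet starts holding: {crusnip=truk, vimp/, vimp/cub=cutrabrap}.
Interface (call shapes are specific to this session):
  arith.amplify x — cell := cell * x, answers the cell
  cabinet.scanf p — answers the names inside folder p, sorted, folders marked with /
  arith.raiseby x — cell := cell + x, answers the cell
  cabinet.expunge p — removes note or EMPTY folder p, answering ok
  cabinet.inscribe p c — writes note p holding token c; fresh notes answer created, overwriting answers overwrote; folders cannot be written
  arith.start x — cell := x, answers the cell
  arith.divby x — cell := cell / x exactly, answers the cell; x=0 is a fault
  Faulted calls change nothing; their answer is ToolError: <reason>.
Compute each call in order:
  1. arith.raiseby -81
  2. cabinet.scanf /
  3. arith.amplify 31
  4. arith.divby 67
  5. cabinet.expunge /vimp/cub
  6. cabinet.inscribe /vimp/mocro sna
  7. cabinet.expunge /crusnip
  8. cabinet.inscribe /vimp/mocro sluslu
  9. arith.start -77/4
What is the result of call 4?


~$ arith.raiseby x=-81
[out] -81
~$ cabinet.scanf p=/
[out] [crusnip, vimp/]
~$ arith.amplify x=31
[out] -2511
~$ arith.divby x=67
[out] -2511/67
~$ cabinet.expunge p=/vimp/cub
[out] ok
~$ cabinet.inscribe p=/vimp/mocro c=sna
[out] created
~$ cabinet.expunge p=/crusnip
[out] ok
~$ cabinet.inscribe p=/vimp/mocro c=sluslu
[out] overwrote
~$ arith.start x=-77/4
[out] -77/4

Answer: -2511/67


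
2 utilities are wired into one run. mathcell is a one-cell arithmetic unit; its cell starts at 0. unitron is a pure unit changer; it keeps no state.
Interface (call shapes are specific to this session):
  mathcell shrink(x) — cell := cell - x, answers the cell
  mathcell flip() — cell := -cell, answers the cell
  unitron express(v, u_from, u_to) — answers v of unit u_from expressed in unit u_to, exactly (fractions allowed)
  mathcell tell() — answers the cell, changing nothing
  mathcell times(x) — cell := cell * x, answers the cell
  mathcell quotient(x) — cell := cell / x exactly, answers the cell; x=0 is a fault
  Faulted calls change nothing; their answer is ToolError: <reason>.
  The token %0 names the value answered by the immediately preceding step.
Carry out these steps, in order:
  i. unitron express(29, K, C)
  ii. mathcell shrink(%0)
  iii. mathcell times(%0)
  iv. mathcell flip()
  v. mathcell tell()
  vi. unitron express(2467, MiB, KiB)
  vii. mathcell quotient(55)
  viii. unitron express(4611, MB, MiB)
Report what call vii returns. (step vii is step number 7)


>>> unitron express v='29' u_from='K' u_to='C'
[out] -4883/20
>>> mathcell shrink x='%0'
[out] 4883/20
>>> mathcell times x='%0'
[out] 23843689/400
>>> mathcell flip
[out] -23843689/400
>>> mathcell tell
[out] -23843689/400
>>> unitron express v='2467' u_from='MiB' u_to='KiB'
[out] 2526208
>>> mathcell quotient x='55'
[out] -23843689/22000
>>> unitron express v='4611' u_from='MB' u_to='MiB'
[out] 72046875/16384

Answer: -23843689/22000


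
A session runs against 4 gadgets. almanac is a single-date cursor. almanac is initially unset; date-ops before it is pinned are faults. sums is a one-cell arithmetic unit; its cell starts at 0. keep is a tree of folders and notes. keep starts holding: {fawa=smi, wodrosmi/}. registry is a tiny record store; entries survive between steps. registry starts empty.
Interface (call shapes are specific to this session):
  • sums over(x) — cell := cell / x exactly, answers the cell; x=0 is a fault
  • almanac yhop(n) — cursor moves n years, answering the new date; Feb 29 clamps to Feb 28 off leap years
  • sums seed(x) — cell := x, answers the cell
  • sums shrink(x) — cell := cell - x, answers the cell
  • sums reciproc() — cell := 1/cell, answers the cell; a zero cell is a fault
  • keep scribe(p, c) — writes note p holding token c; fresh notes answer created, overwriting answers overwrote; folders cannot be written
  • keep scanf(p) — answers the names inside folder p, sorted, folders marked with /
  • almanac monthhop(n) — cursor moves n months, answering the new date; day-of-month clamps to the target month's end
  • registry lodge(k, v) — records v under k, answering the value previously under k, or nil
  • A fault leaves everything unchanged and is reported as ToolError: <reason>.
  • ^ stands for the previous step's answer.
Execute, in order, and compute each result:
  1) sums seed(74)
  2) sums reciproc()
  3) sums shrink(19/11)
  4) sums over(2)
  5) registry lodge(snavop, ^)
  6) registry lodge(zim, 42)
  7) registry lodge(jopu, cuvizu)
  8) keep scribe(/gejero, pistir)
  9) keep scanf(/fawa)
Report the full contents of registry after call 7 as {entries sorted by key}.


Answer: {jopu=cuvizu, snavop=-1395/1628, zim=42}

Derivation:
Step: sums seed[x=74]
Result: 74
Step: sums reciproc[]
Result: 1/74
Step: sums shrink[x=19/11]
Result: -1395/814
Step: sums over[x=2]
Result: -1395/1628
Step: registry lodge[k=snavop; v=^]
Result: nil
Step: registry lodge[k=zim; v=42]
Result: nil
Step: registry lodge[k=jopu; v=cuvizu]
Result: nil
Step: keep scribe[p=/gejero; c=pistir]
Result: created
Step: keep scanf[p=/fawa]
Result: ToolError: not a directory


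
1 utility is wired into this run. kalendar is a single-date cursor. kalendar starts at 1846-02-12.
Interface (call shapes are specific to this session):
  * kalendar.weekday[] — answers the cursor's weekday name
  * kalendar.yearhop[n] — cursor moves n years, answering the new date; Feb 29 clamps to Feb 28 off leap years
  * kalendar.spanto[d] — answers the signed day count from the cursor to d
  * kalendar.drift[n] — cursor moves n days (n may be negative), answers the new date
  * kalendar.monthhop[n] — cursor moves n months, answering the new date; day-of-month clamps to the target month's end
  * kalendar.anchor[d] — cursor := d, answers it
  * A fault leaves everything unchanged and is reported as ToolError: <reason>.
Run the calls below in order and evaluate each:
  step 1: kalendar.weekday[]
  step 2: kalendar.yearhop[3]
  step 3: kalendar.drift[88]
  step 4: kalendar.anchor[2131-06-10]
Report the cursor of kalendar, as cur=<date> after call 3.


~$ weekday
[out] Thursday
~$ yearhop n='3'
[out] 1849-02-12
~$ drift n='88'
[out] 1849-05-11
~$ anchor d='2131-06-10'
[out] 2131-06-10

Answer: cur=1849-05-11
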